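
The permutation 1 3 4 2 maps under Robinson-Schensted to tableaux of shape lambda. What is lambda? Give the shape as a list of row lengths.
Row-insert each entry into an empty tableau.

After inserting 1: P = [[1]].
After inserting 3: P = [[1, 3]].
After inserting 4: P = [[1, 3, 4]].
After inserting 2: P = [[1, 2, 4], [3]].

The final insertion tableau P = [[1, 2, 4], [3]] has shape [3, 1].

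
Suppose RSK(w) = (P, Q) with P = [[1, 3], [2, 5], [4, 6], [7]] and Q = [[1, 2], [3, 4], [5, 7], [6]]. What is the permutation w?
Reverse RSK: for i = n, n-1, ..., 1, locate i in Q, remove the corresponding corner cell from P, and reverse-bump its entry up through P; the value ejected from row 1 is w(i).

So w = 4 7 2 6 5 1 3.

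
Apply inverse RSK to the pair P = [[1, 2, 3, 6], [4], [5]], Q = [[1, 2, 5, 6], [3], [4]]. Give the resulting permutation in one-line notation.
Reverse the RSK construction: for i from n down to 1, find the cell of Q containing i, remove the entry at that cell from P, and reverse-bump it up through P; the value ejected from row 1 is w(i).

Step i=6: Q has 6 at row 1, column 4; remove that cell from P, ejecting 6. So w(6) = 6. P is now [[1, 2, 3], [4], [5]].
Step i=5: Q has 5 at row 1, column 3; remove that cell from P, ejecting 3. So w(5) = 3. P is now [[1, 2], [4], [5]].
Step i=4: Q has 4 at row 3, column 1; remove 5 from row 3 of P and reverse-bump: 5 enters row 2 and ejects 4; 4 enters row 1 and ejects 2. So w(4) = 2. P is now [[1, 4], [5]].
Step i=3: Q has 3 at row 2, column 1; remove 5 from row 2 of P and reverse-bump: 5 enters row 1 and ejects 4. So w(3) = 4. P is now [[1, 5]].
Step i=2: Q has 2 at row 1, column 2; remove that cell from P, ejecting 5. So w(2) = 5. P is now [[1]].
Step i=1: Q has 1 at row 1, column 1; remove that cell from P, ejecting 1. So w(1) = 1. P is now [].

So w = 1 5 4 2 3 6.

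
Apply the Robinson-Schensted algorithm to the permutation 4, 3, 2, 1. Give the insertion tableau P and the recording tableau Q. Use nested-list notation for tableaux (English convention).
P = [[1], [2], [3], [4]], Q = [[1], [2], [3], [4]]

Insert each entry of the permutation into P by Schensted row insertion, recording in Q the position of each new cell.

Insert 4: appended to row 1. P = [[4]], Q = [[1]].
Insert 3: 3 bumps 4 from row 1; 4 starts row 2. P = [[3], [4]], Q = [[1], [2]].
Insert 2: 2 bumps 3 from row 1; 3 bumps 4 from row 2; 4 starts row 3. P = [[2], [3], [4]], Q = [[1], [2], [3]].
Insert 1: 1 bumps 2 from row 1; 2 bumps 3 from row 2; 3 bumps 4 from row 3; 4 starts row 4. P = [[1], [2], [3], [4]], Q = [[1], [2], [3], [4]].

So P = [[1], [2], [3], [4]], Q = [[1], [2], [3], [4]].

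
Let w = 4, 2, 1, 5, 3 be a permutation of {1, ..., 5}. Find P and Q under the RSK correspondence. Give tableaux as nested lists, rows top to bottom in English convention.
P = [[1, 3], [2, 5], [4]], Q = [[1, 4], [2, 5], [3]]

Insert each entry of the permutation into P by Schensted row insertion, recording in Q the position of each new cell.

Insert 4: appended to row 1. P = [[4]].
Insert 2: 2 bumps 4 from row 1; 4 starts row 2. P = [[2], [4]].
Insert 1: 1 bumps 2 from row 1; 2 bumps 4 from row 2; 4 starts row 3. P = [[1], [2], [4]].
Insert 5: appended to row 1. P = [[1, 5], [2], [4]].
Insert 3: 3 bumps 5 from row 1; 5 appends to row 2. P = [[1, 3], [2, 5], [4]].

So P = [[1, 3], [2, 5], [4]], Q = [[1, 4], [2, 5], [3]].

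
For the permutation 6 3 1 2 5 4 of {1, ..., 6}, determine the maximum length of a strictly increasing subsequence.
3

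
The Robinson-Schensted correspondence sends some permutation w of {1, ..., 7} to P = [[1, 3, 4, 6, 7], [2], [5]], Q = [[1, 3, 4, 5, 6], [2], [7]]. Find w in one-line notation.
5 2 3 4 6 7 1

Reverse the RSK construction: for i from n down to 1, find the cell of Q containing i, remove the entry at that cell from P, and reverse-bump it up through P; the value ejected from row 1 is w(i).

Step i=7: Q has 7 at row 3, column 1; remove 5 from row 3 of P and reverse-bump: 5 enters row 2 and ejects 2; 2 enters row 1 and ejects 1. So w(7) = 1. P is now [[2, 3, 4, 6, 7], [5]].
Step i=6: Q has 6 at row 1, column 5; remove that cell from P, ejecting 7. So w(6) = 7. P is now [[2, 3, 4, 6], [5]].
Step i=5: Q has 5 at row 1, column 4; remove that cell from P, ejecting 6. So w(5) = 6. P is now [[2, 3, 4], [5]].
Step i=4: Q has 4 at row 1, column 3; remove that cell from P, ejecting 4. So w(4) = 4. P is now [[2, 3], [5]].
Step i=3: Q has 3 at row 1, column 2; remove that cell from P, ejecting 3. So w(3) = 3. P is now [[2], [5]].
Step i=2: Q has 2 at row 2, column 1; remove 5 from row 2 of P and reverse-bump: 5 enters row 1 and ejects 2. So w(2) = 2. P is now [[5]].
Step i=1: Q has 1 at row 1, column 1; remove that cell from P, ejecting 5. So w(1) = 5. P is now [].

So w = 5 2 3 4 6 7 1.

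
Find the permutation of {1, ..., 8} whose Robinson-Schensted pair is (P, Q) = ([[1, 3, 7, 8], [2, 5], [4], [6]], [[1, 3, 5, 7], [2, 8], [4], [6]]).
Reverse RSK: for i = n, n-1, ..., 1, locate i in Q, remove the corresponding corner cell from P, and reverse-bump its entry up through P; the value ejected from row 1 is w(i).

So w = 6 4 5 2 7 1 8 3.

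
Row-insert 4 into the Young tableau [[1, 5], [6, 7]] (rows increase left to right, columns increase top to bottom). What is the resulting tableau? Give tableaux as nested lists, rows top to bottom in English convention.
[[1, 4], [5, 7], [6]]

In row 1, 4 replaces 5 (the leftmost entry greater than 4); 5 is bumped to row 2. In row 2, 5 replaces 6 (the leftmost entry greater than 5); 6 is bumped to row 3. 6 starts a new row 3. The new tableau is [[1, 4], [5, 7], [6]].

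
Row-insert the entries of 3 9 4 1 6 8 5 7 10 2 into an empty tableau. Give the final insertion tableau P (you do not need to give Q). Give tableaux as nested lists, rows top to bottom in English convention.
Insert 3: appended to row 1. P = [[3]].
Insert 9: appended to row 1. P = [[3, 9]].
Insert 4: 4 bumps 9 from row 1; 9 starts row 2. P = [[3, 4], [9]].
Insert 1: 1 bumps 3 from row 1; 3 bumps 9 from row 2; 9 starts row 3. P = [[1, 4], [3], [9]].
Insert 6: appended to row 1. P = [[1, 4, 6], [3], [9]].
Insert 8: appended to row 1. P = [[1, 4, 6, 8], [3], [9]].
Insert 5: 5 bumps 6 from row 1; 6 appends to row 2. P = [[1, 4, 5, 8], [3, 6], [9]].
Insert 7: 7 bumps 8 from row 1; 8 appends to row 2. P = [[1, 4, 5, 7], [3, 6, 8], [9]].
Insert 10: appended to row 1. P = [[1, 4, 5, 7, 10], [3, 6, 8], [9]].
Insert 2: 2 bumps 4 from row 1; 4 bumps 6 from row 2; 6 bumps 9 from row 3; 9 starts row 4. P = [[1, 2, 5, 7, 10], [3, 4, 8], [6], [9]].

So P = [[1, 2, 5, 7, 10], [3, 4, 8], [6], [9]].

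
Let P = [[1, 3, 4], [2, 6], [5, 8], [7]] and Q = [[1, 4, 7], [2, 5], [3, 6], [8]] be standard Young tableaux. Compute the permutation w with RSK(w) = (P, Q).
7 5 2 8 6 3 4 1

Reverse the RSK construction: for i from n down to 1, find the cell of Q containing i, remove the entry at that cell from P, and reverse-bump it up through P; the value ejected from row 1 is w(i).

Step i=8: Q has 8 at row 4, column 1; remove 7 from row 4 of P and reverse-bump: 7 enters row 3 and ejects 5; 5 enters row 2 and ejects 2; 2 enters row 1 and ejects 1. So w(8) = 1. P is now [[2, 3, 4], [5, 6], [7, 8]].
Step i=7: Q has 7 at row 1, column 3; remove that cell from P, ejecting 4. So w(7) = 4. P is now [[2, 3], [5, 6], [7, 8]].
Step i=6: Q has 6 at row 3, column 2; remove 8 from row 3 of P and reverse-bump: 8 enters row 2 and ejects 6; 6 enters row 1 and ejects 3. So w(6) = 3. P is now [[2, 6], [5, 8], [7]].
Step i=5: Q has 5 at row 2, column 2; remove 8 from row 2 of P and reverse-bump: 8 enters row 1 and ejects 6. So w(5) = 6. P is now [[2, 8], [5], [7]].
Step i=4: Q has 4 at row 1, column 2; remove that cell from P, ejecting 8. So w(4) = 8. P is now [[2], [5], [7]].
Step i=3: Q has 3 at row 3, column 1; remove 7 from row 3 of P and reverse-bump: 7 enters row 2 and ejects 5; 5 enters row 1 and ejects 2. So w(3) = 2. P is now [[5], [7]].
Step i=2: Q has 2 at row 2, column 1; remove 7 from row 2 of P and reverse-bump: 7 enters row 1 and ejects 5. So w(2) = 5. P is now [[7]].
Step i=1: Q has 1 at row 1, column 1; remove that cell from P, ejecting 7. So w(1) = 7. P is now [].

So w = 7 5 2 8 6 3 4 1.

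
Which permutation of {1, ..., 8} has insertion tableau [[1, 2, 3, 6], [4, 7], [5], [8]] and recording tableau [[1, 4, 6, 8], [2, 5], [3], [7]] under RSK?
8 5 1 7 2 4 3 6

Reverse the RSK construction: for i from n down to 1, find the cell of Q containing i, remove the entry at that cell from P, and reverse-bump it up through P; the value ejected from row 1 is w(i).

Step i=8: Q has 8 at row 1, column 4; remove that cell from P, ejecting 6. So w(8) = 6. P is now [[1, 2, 3], [4, 7], [5], [8]].
Step i=7: Q has 7 at row 4, column 1; remove 8 from row 4 of P and reverse-bump: 8 enters row 3 and ejects 5; 5 enters row 2 and ejects 4; 4 enters row 1 and ejects 3. So w(7) = 3. P is now [[1, 2, 4], [5, 7], [8]].
Step i=6: Q has 6 at row 1, column 3; remove that cell from P, ejecting 4. So w(6) = 4. P is now [[1, 2], [5, 7], [8]].
Step i=5: Q has 5 at row 2, column 2; remove 7 from row 2 of P and reverse-bump: 7 enters row 1 and ejects 2. So w(5) = 2. P is now [[1, 7], [5], [8]].
Step i=4: Q has 4 at row 1, column 2; remove that cell from P, ejecting 7. So w(4) = 7. P is now [[1], [5], [8]].
Step i=3: Q has 3 at row 3, column 1; remove 8 from row 3 of P and reverse-bump: 8 enters row 2 and ejects 5; 5 enters row 1 and ejects 1. So w(3) = 1. P is now [[5], [8]].
Step i=2: Q has 2 at row 2, column 1; remove 8 from row 2 of P and reverse-bump: 8 enters row 1 and ejects 5. So w(2) = 5. P is now [[8]].
Step i=1: Q has 1 at row 1, column 1; remove that cell from P, ejecting 8. So w(1) = 8. P is now [].

So w = 8 5 1 7 2 4 3 6.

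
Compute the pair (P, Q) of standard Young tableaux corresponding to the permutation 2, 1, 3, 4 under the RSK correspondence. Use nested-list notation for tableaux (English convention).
Insert each entry of the permutation into P by Schensted row insertion, recording in Q the position of each new cell.

Insert 2: appended to row 1. P = [[2]], Q = [[1]].
Insert 1: 1 bumps 2 from row 1; 2 starts row 2. P = [[1], [2]], Q = [[1], [2]].
Insert 3: appended to row 1. P = [[1, 3], [2]], Q = [[1, 3], [2]].
Insert 4: appended to row 1. P = [[1, 3, 4], [2]], Q = [[1, 3, 4], [2]].

So P = [[1, 3, 4], [2]], Q = [[1, 3, 4], [2]].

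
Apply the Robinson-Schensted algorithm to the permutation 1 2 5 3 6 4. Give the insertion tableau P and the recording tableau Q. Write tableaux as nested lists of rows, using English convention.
Insert each entry of the permutation into P by Schensted row insertion, recording in Q the position of each new cell.

Insert 1: appended to row 1. P = [[1]].
Insert 2: appended to row 1. P = [[1, 2]].
Insert 5: appended to row 1. P = [[1, 2, 5]].
Insert 3: 3 bumps 5 from row 1; 5 starts row 2. P = [[1, 2, 3], [5]].
Insert 6: appended to row 1. P = [[1, 2, 3, 6], [5]].
Insert 4: 4 bumps 6 from row 1; 6 appends to row 2. P = [[1, 2, 3, 4], [5, 6]].

So P = [[1, 2, 3, 4], [5, 6]], Q = [[1, 2, 3, 5], [4, 6]].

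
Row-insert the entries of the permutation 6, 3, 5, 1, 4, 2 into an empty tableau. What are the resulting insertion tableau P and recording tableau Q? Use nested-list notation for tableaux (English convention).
Insert each entry of the permutation into P by Schensted row insertion, recording in Q the position of each new cell.

After inserting 6: P = [[6]].
After inserting 3: P = [[3], [6]].
After inserting 5: P = [[3, 5], [6]].
After inserting 1: P = [[1, 5], [3], [6]].
After inserting 4: P = [[1, 4], [3, 5], [6]].
After inserting 2: P = [[1, 2], [3, 4], [5], [6]].

So P = [[1, 2], [3, 4], [5], [6]], Q = [[1, 3], [2, 5], [4], [6]].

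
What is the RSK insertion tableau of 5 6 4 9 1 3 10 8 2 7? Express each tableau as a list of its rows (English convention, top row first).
P = [[1, 2, 7, 10], [3, 6, 8], [4, 9], [5]]

Insert 5: appended to row 1. P = [[5]].
Insert 6: appended to row 1. P = [[5, 6]].
Insert 4: 4 bumps 5 from row 1; 5 starts row 2. P = [[4, 6], [5]].
Insert 9: appended to row 1. P = [[4, 6, 9], [5]].
Insert 1: 1 bumps 4 from row 1; 4 bumps 5 from row 2; 5 starts row 3. P = [[1, 6, 9], [4], [5]].
Insert 3: 3 bumps 6 from row 1; 6 appends to row 2. P = [[1, 3, 9], [4, 6], [5]].
Insert 10: appended to row 1. P = [[1, 3, 9, 10], [4, 6], [5]].
Insert 8: 8 bumps 9 from row 1; 9 appends to row 2. P = [[1, 3, 8, 10], [4, 6, 9], [5]].
Insert 2: 2 bumps 3 from row 1; 3 bumps 4 from row 2; 4 bumps 5 from row 3; 5 starts row 4. P = [[1, 2, 8, 10], [3, 6, 9], [4], [5]].
Insert 7: 7 bumps 8 from row 1; 8 bumps 9 from row 2; 9 appends to row 3. P = [[1, 2, 7, 10], [3, 6, 8], [4, 9], [5]].

So P = [[1, 2, 7, 10], [3, 6, 8], [4, 9], [5]].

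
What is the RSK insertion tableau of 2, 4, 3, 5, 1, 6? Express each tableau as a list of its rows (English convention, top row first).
After inserting 2: P = [[2]].
After inserting 4: P = [[2, 4]].
After inserting 3: P = [[2, 3], [4]].
After inserting 5: P = [[2, 3, 5], [4]].
After inserting 1: P = [[1, 3, 5], [2], [4]].
After inserting 6: P = [[1, 3, 5, 6], [2], [4]].

So P = [[1, 3, 5, 6], [2], [4]].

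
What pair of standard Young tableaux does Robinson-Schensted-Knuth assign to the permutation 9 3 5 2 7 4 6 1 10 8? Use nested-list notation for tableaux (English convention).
P = [[1, 4, 6, 8], [2, 5, 7, 10], [3], [9]], Q = [[1, 3, 5, 9], [2, 6, 7, 10], [4], [8]]

Insert each entry of the permutation into P by Schensted row insertion, recording in Q the position of each new cell.

Insert 9: appended to row 1. P = [[9]].
Insert 3: 3 bumps 9 from row 1; 9 starts row 2. P = [[3], [9]].
Insert 5: appended to row 1. P = [[3, 5], [9]].
Insert 2: 2 bumps 3 from row 1; 3 bumps 9 from row 2; 9 starts row 3. P = [[2, 5], [3], [9]].
Insert 7: appended to row 1. P = [[2, 5, 7], [3], [9]].
Insert 4: 4 bumps 5 from row 1; 5 appends to row 2. P = [[2, 4, 7], [3, 5], [9]].
Insert 6: 6 bumps 7 from row 1; 7 appends to row 2. P = [[2, 4, 6], [3, 5, 7], [9]].
Insert 1: 1 bumps 2 from row 1; 2 bumps 3 from row 2; 3 bumps 9 from row 3; 9 starts row 4. P = [[1, 4, 6], [2, 5, 7], [3], [9]].
Insert 10: appended to row 1. P = [[1, 4, 6, 10], [2, 5, 7], [3], [9]].
Insert 8: 8 bumps 10 from row 1; 10 appends to row 2. P = [[1, 4, 6, 8], [2, 5, 7, 10], [3], [9]].

So P = [[1, 4, 6, 8], [2, 5, 7, 10], [3], [9]], Q = [[1, 3, 5, 9], [2, 6, 7, 10], [4], [8]].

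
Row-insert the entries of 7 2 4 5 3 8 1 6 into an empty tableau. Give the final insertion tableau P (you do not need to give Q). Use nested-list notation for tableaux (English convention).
Insert 7: appended to row 1. P = [[7]].
Insert 2: 2 bumps 7 from row 1; 7 starts row 2. P = [[2], [7]].
Insert 4: appended to row 1. P = [[2, 4], [7]].
Insert 5: appended to row 1. P = [[2, 4, 5], [7]].
Insert 3: 3 bumps 4 from row 1; 4 bumps 7 from row 2; 7 starts row 3. P = [[2, 3, 5], [4], [7]].
Insert 8: appended to row 1. P = [[2, 3, 5, 8], [4], [7]].
Insert 1: 1 bumps 2 from row 1; 2 bumps 4 from row 2; 4 bumps 7 from row 3; 7 starts row 4. P = [[1, 3, 5, 8], [2], [4], [7]].
Insert 6: 6 bumps 8 from row 1; 8 appends to row 2. P = [[1, 3, 5, 6], [2, 8], [4], [7]].

So P = [[1, 3, 5, 6], [2, 8], [4], [7]].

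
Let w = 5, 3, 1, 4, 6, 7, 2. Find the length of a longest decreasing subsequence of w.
3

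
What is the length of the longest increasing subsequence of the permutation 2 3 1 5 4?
3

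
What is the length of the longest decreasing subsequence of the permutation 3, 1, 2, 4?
2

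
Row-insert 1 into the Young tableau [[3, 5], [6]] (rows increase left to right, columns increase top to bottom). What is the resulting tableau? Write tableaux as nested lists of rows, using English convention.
In row 1, 1 replaces 3 (the leftmost entry greater than 1); 3 is bumped to row 2. In row 2, 3 replaces 6 (the leftmost entry greater than 3); 6 is bumped to row 3. 6 starts a new row 3. The new tableau is [[1, 5], [3], [6]].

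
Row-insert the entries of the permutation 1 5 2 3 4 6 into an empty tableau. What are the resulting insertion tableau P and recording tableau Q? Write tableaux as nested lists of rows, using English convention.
P = [[1, 2, 3, 4, 6], [5]], Q = [[1, 2, 4, 5, 6], [3]]

Insert each entry of the permutation into P by Schensted row insertion, recording in Q the position of each new cell.

Insert 1: appended to row 1. P = [[1]].
Insert 5: appended to row 1. P = [[1, 5]].
Insert 2: 2 bumps 5 from row 1; 5 starts row 2. P = [[1, 2], [5]].
Insert 3: appended to row 1. P = [[1, 2, 3], [5]].
Insert 4: appended to row 1. P = [[1, 2, 3, 4], [5]].
Insert 6: appended to row 1. P = [[1, 2, 3, 4, 6], [5]].

So P = [[1, 2, 3, 4, 6], [5]], Q = [[1, 2, 4, 5, 6], [3]].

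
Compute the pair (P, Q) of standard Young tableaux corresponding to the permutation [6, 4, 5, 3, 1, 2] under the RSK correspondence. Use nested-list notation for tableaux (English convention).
Insert each entry of the permutation into P by Schensted row insertion, recording in Q the position of each new cell.

Insert 6: appended to row 1. P = [[6]].
Insert 4: 4 bumps 6 from row 1; 6 starts row 2. P = [[4], [6]].
Insert 5: appended to row 1. P = [[4, 5], [6]].
Insert 3: 3 bumps 4 from row 1; 4 bumps 6 from row 2; 6 starts row 3. P = [[3, 5], [4], [6]].
Insert 1: 1 bumps 3 from row 1; 3 bumps 4 from row 2; 4 bumps 6 from row 3; 6 starts row 4. P = [[1, 5], [3], [4], [6]].
Insert 2: 2 bumps 5 from row 1; 5 appends to row 2. P = [[1, 2], [3, 5], [4], [6]].

So P = [[1, 2], [3, 5], [4], [6]], Q = [[1, 3], [2, 6], [4], [5]].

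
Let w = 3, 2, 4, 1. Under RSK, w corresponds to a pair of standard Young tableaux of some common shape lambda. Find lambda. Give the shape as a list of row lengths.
[2, 1, 1]

RSK row insertion gives P = [[1, 4], [2], [3]], which has shape [2, 1, 1].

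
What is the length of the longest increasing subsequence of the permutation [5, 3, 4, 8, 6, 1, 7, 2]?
4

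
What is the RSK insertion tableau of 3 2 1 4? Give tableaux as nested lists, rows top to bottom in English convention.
Insert 3: appended to row 1. P = [[3]].
Insert 2: 2 bumps 3 from row 1; 3 starts row 2. P = [[2], [3]].
Insert 1: 1 bumps 2 from row 1; 2 bumps 3 from row 2; 3 starts row 3. P = [[1], [2], [3]].
Insert 4: appended to row 1. P = [[1, 4], [2], [3]].

So P = [[1, 4], [2], [3]].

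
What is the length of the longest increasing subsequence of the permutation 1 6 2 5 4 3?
3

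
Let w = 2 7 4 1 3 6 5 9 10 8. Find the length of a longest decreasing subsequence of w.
3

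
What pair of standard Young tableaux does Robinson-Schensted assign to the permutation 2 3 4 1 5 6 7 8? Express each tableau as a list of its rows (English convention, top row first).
P = [[1, 3, 4, 5, 6, 7, 8], [2]], Q = [[1, 2, 3, 5, 6, 7, 8], [4]]

Insert each entry of the permutation into P by Schensted row insertion, recording in Q the position of each new cell.

Insert 2: appended to row 1. P = [[2]].
Insert 3: appended to row 1. P = [[2, 3]].
Insert 4: appended to row 1. P = [[2, 3, 4]].
Insert 1: 1 bumps 2 from row 1; 2 starts row 2. P = [[1, 3, 4], [2]].
Insert 5: appended to row 1. P = [[1, 3, 4, 5], [2]].
Insert 6: appended to row 1. P = [[1, 3, 4, 5, 6], [2]].
Insert 7: appended to row 1. P = [[1, 3, 4, 5, 6, 7], [2]].
Insert 8: appended to row 1. P = [[1, 3, 4, 5, 6, 7, 8], [2]].

So P = [[1, 3, 4, 5, 6, 7, 8], [2]], Q = [[1, 2, 3, 5, 6, 7, 8], [4]].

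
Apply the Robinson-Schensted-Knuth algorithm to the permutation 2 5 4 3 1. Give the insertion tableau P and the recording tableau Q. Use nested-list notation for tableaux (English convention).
Insert each entry of the permutation into P by Schensted row insertion, recording in Q the position of each new cell.

After inserting 2: P = [[2]].
After inserting 5: P = [[2, 5]].
After inserting 4: P = [[2, 4], [5]].
After inserting 3: P = [[2, 3], [4], [5]].
After inserting 1: P = [[1, 3], [2], [4], [5]].

So P = [[1, 3], [2], [4], [5]], Q = [[1, 2], [3], [4], [5]].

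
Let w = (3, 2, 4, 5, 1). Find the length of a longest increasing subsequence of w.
3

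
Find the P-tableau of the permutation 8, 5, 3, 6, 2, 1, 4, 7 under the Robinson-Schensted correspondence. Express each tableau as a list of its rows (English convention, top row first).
Insert 8: appended to row 1. P = [[8]].
Insert 5: 5 bumps 8 from row 1; 8 starts row 2. P = [[5], [8]].
Insert 3: 3 bumps 5 from row 1; 5 bumps 8 from row 2; 8 starts row 3. P = [[3], [5], [8]].
Insert 6: appended to row 1. P = [[3, 6], [5], [8]].
Insert 2: 2 bumps 3 from row 1; 3 bumps 5 from row 2; 5 bumps 8 from row 3; 8 starts row 4. P = [[2, 6], [3], [5], [8]].
Insert 1: 1 bumps 2 from row 1; 2 bumps 3 from row 2; 3 bumps 5 from row 3; 5 bumps 8 from row 4; 8 starts row 5. P = [[1, 6], [2], [3], [5], [8]].
Insert 4: 4 bumps 6 from row 1; 6 appends to row 2. P = [[1, 4], [2, 6], [3], [5], [8]].
Insert 7: appended to row 1. P = [[1, 4, 7], [2, 6], [3], [5], [8]].

So P = [[1, 4, 7], [2, 6], [3], [5], [8]].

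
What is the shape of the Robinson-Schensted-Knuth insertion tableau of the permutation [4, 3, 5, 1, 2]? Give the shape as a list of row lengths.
[2, 2, 1]

Row-insert each entry into an empty tableau.

After inserting 4: P = [[4]].
After inserting 3: P = [[3], [4]].
After inserting 5: P = [[3, 5], [4]].
After inserting 1: P = [[1, 5], [3], [4]].
After inserting 2: P = [[1, 2], [3, 5], [4]].

The final insertion tableau P = [[1, 2], [3, 5], [4]] has shape [2, 2, 1].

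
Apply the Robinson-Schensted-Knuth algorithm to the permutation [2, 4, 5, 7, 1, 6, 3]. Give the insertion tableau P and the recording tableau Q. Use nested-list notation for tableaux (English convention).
P = [[1, 3, 5, 6], [2, 4], [7]], Q = [[1, 2, 3, 4], [5, 6], [7]]

Insert each entry of the permutation into P by Schensted row insertion, recording in Q the position of each new cell.

Insert 2: appended to row 1. P = [[2]].
Insert 4: appended to row 1. P = [[2, 4]].
Insert 5: appended to row 1. P = [[2, 4, 5]].
Insert 7: appended to row 1. P = [[2, 4, 5, 7]].
Insert 1: 1 bumps 2 from row 1; 2 starts row 2. P = [[1, 4, 5, 7], [2]].
Insert 6: 6 bumps 7 from row 1; 7 appends to row 2. P = [[1, 4, 5, 6], [2, 7]].
Insert 3: 3 bumps 4 from row 1; 4 bumps 7 from row 2; 7 starts row 3. P = [[1, 3, 5, 6], [2, 4], [7]].

So P = [[1, 3, 5, 6], [2, 4], [7]], Q = [[1, 2, 3, 4], [5, 6], [7]].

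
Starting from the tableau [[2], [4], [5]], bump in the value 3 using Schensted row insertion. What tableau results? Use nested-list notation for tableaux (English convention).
[[2, 3], [4], [5]]

3 is larger than every entry of row 1, so it is appended to row 1. The new tableau is [[2, 3], [4], [5]].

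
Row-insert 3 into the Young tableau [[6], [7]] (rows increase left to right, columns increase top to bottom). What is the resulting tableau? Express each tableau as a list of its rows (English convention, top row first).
[[3], [6], [7]]

In row 1, 3 replaces 6 (the leftmost entry greater than 3); 6 is bumped to row 2. In row 2, 6 replaces 7 (the leftmost entry greater than 6); 7 is bumped to row 3. 7 starts a new row 3. The new tableau is [[3], [6], [7]].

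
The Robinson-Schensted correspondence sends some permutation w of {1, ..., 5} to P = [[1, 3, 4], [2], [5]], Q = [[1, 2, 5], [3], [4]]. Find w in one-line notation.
Reverse the RSK construction: for i from n down to 1, find the cell of Q containing i, remove the entry at that cell from P, and reverse-bump it up through P; the value ejected from row 1 is w(i).

Step i=5: Q has 5 at row 1, column 3; remove that cell from P, ejecting 4. So w(5) = 4. P is now [[1, 3], [2], [5]].
Step i=4: Q has 4 at row 3, column 1; remove 5 from row 3 of P and reverse-bump: 5 enters row 2 and ejects 2; 2 enters row 1 and ejects 1. So w(4) = 1. P is now [[2, 3], [5]].
Step i=3: Q has 3 at row 2, column 1; remove 5 from row 2 of P and reverse-bump: 5 enters row 1 and ejects 3. So w(3) = 3. P is now [[2, 5]].
Step i=2: Q has 2 at row 1, column 2; remove that cell from P, ejecting 5. So w(2) = 5. P is now [[2]].
Step i=1: Q has 1 at row 1, column 1; remove that cell from P, ejecting 2. So w(1) = 2. P is now [].

So w = 2 5 3 1 4.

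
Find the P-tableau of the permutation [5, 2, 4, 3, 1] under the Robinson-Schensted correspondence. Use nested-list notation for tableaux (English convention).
P = [[1, 3], [2], [4], [5]]

Insert 5: appended to row 1. P = [[5]].
Insert 2: 2 bumps 5 from row 1; 5 starts row 2. P = [[2], [5]].
Insert 4: appended to row 1. P = [[2, 4], [5]].
Insert 3: 3 bumps 4 from row 1; 4 bumps 5 from row 2; 5 starts row 3. P = [[2, 3], [4], [5]].
Insert 1: 1 bumps 2 from row 1; 2 bumps 4 from row 2; 4 bumps 5 from row 3; 5 starts row 4. P = [[1, 3], [2], [4], [5]].

So P = [[1, 3], [2], [4], [5]].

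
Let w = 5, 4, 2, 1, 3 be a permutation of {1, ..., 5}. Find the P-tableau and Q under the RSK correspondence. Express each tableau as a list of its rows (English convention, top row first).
Insert each entry of the permutation into P by Schensted row insertion, recording in Q the position of each new cell.

Insert 5: appended to row 1. P = [[5]], Q = [[1]].
Insert 4: 4 bumps 5 from row 1; 5 starts row 2. P = [[4], [5]], Q = [[1], [2]].
Insert 2: 2 bumps 4 from row 1; 4 bumps 5 from row 2; 5 starts row 3. P = [[2], [4], [5]], Q = [[1], [2], [3]].
Insert 1: 1 bumps 2 from row 1; 2 bumps 4 from row 2; 4 bumps 5 from row 3; 5 starts row 4. P = [[1], [2], [4], [5]], Q = [[1], [2], [3], [4]].
Insert 3: appended to row 1. P = [[1, 3], [2], [4], [5]], Q = [[1, 5], [2], [3], [4]].

So P = [[1, 3], [2], [4], [5]], Q = [[1, 5], [2], [3], [4]].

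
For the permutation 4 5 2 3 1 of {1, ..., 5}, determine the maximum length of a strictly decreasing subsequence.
3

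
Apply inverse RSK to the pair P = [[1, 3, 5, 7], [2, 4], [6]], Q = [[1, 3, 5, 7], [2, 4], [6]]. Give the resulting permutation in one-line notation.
Reverse the RSK construction: for i from n down to 1, find the cell of Q containing i, remove the entry at that cell from P, and reverse-bump it up through P; the value ejected from row 1 is w(i).

Step i=7: Q has 7 at row 1, column 4; remove that cell from P, ejecting 7. So w(7) = 7. P is now [[1, 3, 5], [2, 4], [6]].
Step i=6: Q has 6 at row 3, column 1; remove 6 from row 3 of P and reverse-bump: 6 enters row 2 and ejects 4; 4 enters row 1 and ejects 3. So w(6) = 3. P is now [[1, 4, 5], [2, 6]].
Step i=5: Q has 5 at row 1, column 3; remove that cell from P, ejecting 5. So w(5) = 5. P is now [[1, 4], [2, 6]].
Step i=4: Q has 4 at row 2, column 2; remove 6 from row 2 of P and reverse-bump: 6 enters row 1 and ejects 4. So w(4) = 4. P is now [[1, 6], [2]].
Step i=3: Q has 3 at row 1, column 2; remove that cell from P, ejecting 6. So w(3) = 6. P is now [[1], [2]].
Step i=2: Q has 2 at row 2, column 1; remove 2 from row 2 of P and reverse-bump: 2 enters row 1 and ejects 1. So w(2) = 1. P is now [[2]].
Step i=1: Q has 1 at row 1, column 1; remove that cell from P, ejecting 2. So w(1) = 2. P is now [].

So w = 2 1 6 4 5 3 7.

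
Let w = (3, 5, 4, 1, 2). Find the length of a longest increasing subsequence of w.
2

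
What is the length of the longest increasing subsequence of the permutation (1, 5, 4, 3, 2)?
2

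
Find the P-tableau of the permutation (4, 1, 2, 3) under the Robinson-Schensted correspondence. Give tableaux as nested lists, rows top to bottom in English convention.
After inserting 4: P = [[4]].
After inserting 1: P = [[1], [4]].
After inserting 2: P = [[1, 2], [4]].
After inserting 3: P = [[1, 2, 3], [4]].

So P = [[1, 2, 3], [4]].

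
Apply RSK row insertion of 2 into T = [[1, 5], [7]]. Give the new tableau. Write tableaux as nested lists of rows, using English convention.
[[1, 2], [5], [7]]

In row 1, 2 replaces 5 (the leftmost entry greater than 2); 5 is bumped to row 2. In row 2, 5 replaces 7 (the leftmost entry greater than 5); 7 is bumped to row 3. 7 starts a new row 3. The new tableau is [[1, 2], [5], [7]].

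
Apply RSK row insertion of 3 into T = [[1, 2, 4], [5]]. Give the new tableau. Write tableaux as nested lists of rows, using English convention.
In row 1, 3 replaces 4 (the leftmost entry greater than 3); 4 is bumped to row 2. In row 2, 4 replaces 5 (the leftmost entry greater than 4); 5 is bumped to row 3. 5 starts a new row 3. The new tableau is [[1, 2, 3], [4], [5]].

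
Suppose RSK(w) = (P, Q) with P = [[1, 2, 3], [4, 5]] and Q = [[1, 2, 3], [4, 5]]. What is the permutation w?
Reverse the RSK construction: for i from n down to 1, find the cell of Q containing i, remove the entry at that cell from P, and reverse-bump it up through P; the value ejected from row 1 is w(i).

Step i=5: Q has 5 at row 2, column 2; remove 5 from row 2 of P and reverse-bump: 5 enters row 1 and ejects 3. So w(5) = 3. P is now [[1, 2, 5], [4]].
Step i=4: Q has 4 at row 2, column 1; remove 4 from row 2 of P and reverse-bump: 4 enters row 1 and ejects 2. So w(4) = 2. P is now [[1, 4, 5]].
Step i=3: Q has 3 at row 1, column 3; remove that cell from P, ejecting 5. So w(3) = 5. P is now [[1, 4]].
Step i=2: Q has 2 at row 1, column 2; remove that cell from P, ejecting 4. So w(2) = 4. P is now [[1]].
Step i=1: Q has 1 at row 1, column 1; remove that cell from P, ejecting 1. So w(1) = 1. P is now [].

So w = 1 4 5 2 3.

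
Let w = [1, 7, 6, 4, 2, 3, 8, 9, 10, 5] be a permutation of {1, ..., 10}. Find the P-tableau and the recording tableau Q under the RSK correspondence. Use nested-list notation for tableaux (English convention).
P = [[1, 2, 3, 5, 9, 10], [4, 8], [6], [7]], Q = [[1, 2, 6, 7, 8, 9], [3, 10], [4], [5]]

Insert each entry of the permutation into P by Schensted row insertion, recording in Q the position of each new cell.

Insert 1: appended to row 1. P = [[1]].
Insert 7: appended to row 1. P = [[1, 7]].
Insert 6: 6 bumps 7 from row 1; 7 starts row 2. P = [[1, 6], [7]].
Insert 4: 4 bumps 6 from row 1; 6 bumps 7 from row 2; 7 starts row 3. P = [[1, 4], [6], [7]].
Insert 2: 2 bumps 4 from row 1; 4 bumps 6 from row 2; 6 bumps 7 from row 3; 7 starts row 4. P = [[1, 2], [4], [6], [7]].
Insert 3: appended to row 1. P = [[1, 2, 3], [4], [6], [7]].
Insert 8: appended to row 1. P = [[1, 2, 3, 8], [4], [6], [7]].
Insert 9: appended to row 1. P = [[1, 2, 3, 8, 9], [4], [6], [7]].
Insert 10: appended to row 1. P = [[1, 2, 3, 8, 9, 10], [4], [6], [7]].
Insert 5: 5 bumps 8 from row 1; 8 appends to row 2. P = [[1, 2, 3, 5, 9, 10], [4, 8], [6], [7]].

So P = [[1, 2, 3, 5, 9, 10], [4, 8], [6], [7]], Q = [[1, 2, 6, 7, 8, 9], [3, 10], [4], [5]].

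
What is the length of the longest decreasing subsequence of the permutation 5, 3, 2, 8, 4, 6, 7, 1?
4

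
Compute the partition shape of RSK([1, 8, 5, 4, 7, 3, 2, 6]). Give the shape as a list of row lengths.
Row-insert each entry into an empty tableau.

After inserting 1: P = [[1]].
After inserting 8: P = [[1, 8]].
After inserting 5: P = [[1, 5], [8]].
After inserting 4: P = [[1, 4], [5], [8]].
After inserting 7: P = [[1, 4, 7], [5], [8]].
After inserting 3: P = [[1, 3, 7], [4], [5], [8]].
After inserting 2: P = [[1, 2, 7], [3], [4], [5], [8]].
After inserting 6: P = [[1, 2, 6], [3, 7], [4], [5], [8]].

The final insertion tableau P = [[1, 2, 6], [3, 7], [4], [5], [8]] has shape [3, 2, 1, 1, 1].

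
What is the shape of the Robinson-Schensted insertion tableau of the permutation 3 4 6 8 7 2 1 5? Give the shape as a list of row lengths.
[4, 2, 1, 1]

RSK row insertion gives P = [[1, 4, 5, 7], [2, 6], [3], [8]], which has shape [4, 2, 1, 1].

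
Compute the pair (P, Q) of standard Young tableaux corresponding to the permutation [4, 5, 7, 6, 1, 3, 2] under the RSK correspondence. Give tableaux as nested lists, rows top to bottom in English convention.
Insert each entry of the permutation into P by Schensted row insertion, recording in Q the position of each new cell.

Insert 4: appended to row 1. P = [[4]], Q = [[1]].
Insert 5: appended to row 1. P = [[4, 5]], Q = [[1, 2]].
Insert 7: appended to row 1. P = [[4, 5, 7]], Q = [[1, 2, 3]].
Insert 6: 6 bumps 7 from row 1; 7 starts row 2. P = [[4, 5, 6], [7]], Q = [[1, 2, 3], [4]].
Insert 1: 1 bumps 4 from row 1; 4 bumps 7 from row 2; 7 starts row 3. P = [[1, 5, 6], [4], [7]], Q = [[1, 2, 3], [4], [5]].
Insert 3: 3 bumps 5 from row 1; 5 appends to row 2. P = [[1, 3, 6], [4, 5], [7]], Q = [[1, 2, 3], [4, 6], [5]].
Insert 2: 2 bumps 3 from row 1; 3 bumps 4 from row 2; 4 bumps 7 from row 3; 7 starts row 4. P = [[1, 2, 6], [3, 5], [4], [7]], Q = [[1, 2, 3], [4, 6], [5], [7]].

So P = [[1, 2, 6], [3, 5], [4], [7]], Q = [[1, 2, 3], [4, 6], [5], [7]].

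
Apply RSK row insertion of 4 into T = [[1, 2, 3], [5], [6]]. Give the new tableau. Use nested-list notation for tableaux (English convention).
[[1, 2, 3, 4], [5], [6]]

4 is larger than every entry of row 1, so it is appended to row 1. The new tableau is [[1, 2, 3, 4], [5], [6]].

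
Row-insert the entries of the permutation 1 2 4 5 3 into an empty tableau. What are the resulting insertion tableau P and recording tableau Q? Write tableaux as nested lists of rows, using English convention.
Insert each entry of the permutation into P by Schensted row insertion, recording in Q the position of each new cell.

Insert 1: appended to row 1. P = [[1]], Q = [[1]].
Insert 2: appended to row 1. P = [[1, 2]], Q = [[1, 2]].
Insert 4: appended to row 1. P = [[1, 2, 4]], Q = [[1, 2, 3]].
Insert 5: appended to row 1. P = [[1, 2, 4, 5]], Q = [[1, 2, 3, 4]].
Insert 3: 3 bumps 4 from row 1; 4 starts row 2. P = [[1, 2, 3, 5], [4]], Q = [[1, 2, 3, 4], [5]].

So P = [[1, 2, 3, 5], [4]], Q = [[1, 2, 3, 4], [5]].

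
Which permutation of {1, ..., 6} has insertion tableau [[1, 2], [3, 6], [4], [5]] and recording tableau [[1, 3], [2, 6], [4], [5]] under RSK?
Reverse the RSK construction: for i from n down to 1, find the cell of Q containing i, remove the entry at that cell from P, and reverse-bump it up through P; the value ejected from row 1 is w(i).

Step i=6: Q has 6 at row 2, column 2; remove 6 from row 2 of P and reverse-bump: 6 enters row 1 and ejects 2. So w(6) = 2. P is now [[1, 6], [3], [4], [5]].
Step i=5: Q has 5 at row 4, column 1; remove 5 from row 4 of P and reverse-bump: 5 enters row 3 and ejects 4; 4 enters row 2 and ejects 3; 3 enters row 1 and ejects 1. So w(5) = 1. P is now [[3, 6], [4], [5]].
Step i=4: Q has 4 at row 3, column 1; remove 5 from row 3 of P and reverse-bump: 5 enters row 2 and ejects 4; 4 enters row 1 and ejects 3. So w(4) = 3. P is now [[4, 6], [5]].
Step i=3: Q has 3 at row 1, column 2; remove that cell from P, ejecting 6. So w(3) = 6. P is now [[4], [5]].
Step i=2: Q has 2 at row 2, column 1; remove 5 from row 2 of P and reverse-bump: 5 enters row 1 and ejects 4. So w(2) = 4. P is now [[5]].
Step i=1: Q has 1 at row 1, column 1; remove that cell from P, ejecting 5. So w(1) = 5. P is now [].

So w = 5 4 6 3 1 2.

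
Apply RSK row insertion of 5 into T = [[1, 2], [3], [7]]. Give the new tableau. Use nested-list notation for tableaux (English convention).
[[1, 2, 5], [3], [7]]

5 is larger than every entry of row 1, so it is appended to row 1. The new tableau is [[1, 2, 5], [3], [7]].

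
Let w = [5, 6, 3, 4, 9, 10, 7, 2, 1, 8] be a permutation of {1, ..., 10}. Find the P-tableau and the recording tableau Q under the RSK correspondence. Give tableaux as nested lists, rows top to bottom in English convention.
Insert each entry of the permutation into P by Schensted row insertion, recording in Q the position of each new cell.

After inserting 5: P = [[5]].
After inserting 6: P = [[5, 6]].
After inserting 3: P = [[3, 6], [5]].
After inserting 4: P = [[3, 4], [5, 6]].
After inserting 9: P = [[3, 4, 9], [5, 6]].
After inserting 10: P = [[3, 4, 9, 10], [5, 6]].
After inserting 7: P = [[3, 4, 7, 10], [5, 6, 9]].
After inserting 2: P = [[2, 4, 7, 10], [3, 6, 9], [5]].
After inserting 1: P = [[1, 4, 7, 10], [2, 6, 9], [3], [5]].
After inserting 8: P = [[1, 4, 7, 8], [2, 6, 9, 10], [3], [5]].

So P = [[1, 4, 7, 8], [2, 6, 9, 10], [3], [5]], Q = [[1, 2, 5, 6], [3, 4, 7, 10], [8], [9]].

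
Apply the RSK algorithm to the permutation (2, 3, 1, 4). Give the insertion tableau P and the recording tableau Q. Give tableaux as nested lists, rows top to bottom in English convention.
P = [[1, 3, 4], [2]], Q = [[1, 2, 4], [3]]

Insert each entry of the permutation into P by Schensted row insertion, recording in Q the position of each new cell.

Insert 2: appended to row 1. P = [[2]].
Insert 3: appended to row 1. P = [[2, 3]].
Insert 1: 1 bumps 2 from row 1; 2 starts row 2. P = [[1, 3], [2]].
Insert 4: appended to row 1. P = [[1, 3, 4], [2]].

So P = [[1, 3, 4], [2]], Q = [[1, 2, 4], [3]].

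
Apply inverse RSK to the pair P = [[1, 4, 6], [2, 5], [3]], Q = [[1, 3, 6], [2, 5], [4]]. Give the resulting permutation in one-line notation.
Reverse the RSK construction: for i from n down to 1, find the cell of Q containing i, remove the entry at that cell from P, and reverse-bump it up through P; the value ejected from row 1 is w(i).

Step i=6: Q has 6 at row 1, column 3; remove that cell from P, ejecting 6. So w(6) = 6. P is now [[1, 4], [2, 5], [3]].
Step i=5: Q has 5 at row 2, column 2; remove 5 from row 2 of P and reverse-bump: 5 enters row 1 and ejects 4. So w(5) = 4. P is now [[1, 5], [2], [3]].
Step i=4: Q has 4 at row 3, column 1; remove 3 from row 3 of P and reverse-bump: 3 enters row 2 and ejects 2; 2 enters row 1 and ejects 1. So w(4) = 1. P is now [[2, 5], [3]].
Step i=3: Q has 3 at row 1, column 2; remove that cell from P, ejecting 5. So w(3) = 5. P is now [[2], [3]].
Step i=2: Q has 2 at row 2, column 1; remove 3 from row 2 of P and reverse-bump: 3 enters row 1 and ejects 2. So w(2) = 2. P is now [[3]].
Step i=1: Q has 1 at row 1, column 1; remove that cell from P, ejecting 3. So w(1) = 3. P is now [].

So w = 3 2 5 1 4 6.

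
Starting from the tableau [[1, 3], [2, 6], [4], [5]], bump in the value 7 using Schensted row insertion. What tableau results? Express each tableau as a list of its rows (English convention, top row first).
[[1, 3, 7], [2, 6], [4], [5]]

7 is larger than every entry of row 1, so it is appended to row 1. The new tableau is [[1, 3, 7], [2, 6], [4], [5]].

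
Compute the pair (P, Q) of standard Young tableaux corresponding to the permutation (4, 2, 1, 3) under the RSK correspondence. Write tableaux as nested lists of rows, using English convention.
P = [[1, 3], [2], [4]], Q = [[1, 4], [2], [3]]

Insert each entry of the permutation into P by Schensted row insertion, recording in Q the position of each new cell.

After inserting 4: P = [[4]].
After inserting 2: P = [[2], [4]].
After inserting 1: P = [[1], [2], [4]].
After inserting 3: P = [[1, 3], [2], [4]].

So P = [[1, 3], [2], [4]], Q = [[1, 4], [2], [3]].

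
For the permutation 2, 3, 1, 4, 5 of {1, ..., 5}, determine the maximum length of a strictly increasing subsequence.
4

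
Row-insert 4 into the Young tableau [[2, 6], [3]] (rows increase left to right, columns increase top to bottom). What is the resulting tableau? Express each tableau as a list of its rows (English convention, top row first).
[[2, 4], [3, 6]]

In row 1, 4 replaces 6 (the leftmost entry greater than 4); 6 is bumped to row 2. 6 is appended to row 2. The new tableau is [[2, 4], [3, 6]].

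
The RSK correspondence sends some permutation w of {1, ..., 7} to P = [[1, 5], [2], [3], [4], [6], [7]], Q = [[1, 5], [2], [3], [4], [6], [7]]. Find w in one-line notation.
Reverse the RSK construction: for i from n down to 1, find the cell of Q containing i, remove the entry at that cell from P, and reverse-bump it up through P; the value ejected from row 1 is w(i).

Step i=7: Q has 7 at row 6, column 1; remove 7 from row 6 of P and reverse-bump: 7 enters row 5 and ejects 6; 6 enters row 4 and ejects 4; 4 enters row 3 and ejects 3; 3 enters row 2 and ejects 2; 2 enters row 1 and ejects 1. So w(7) = 1. P is now [[2, 5], [3], [4], [6], [7]].
Step i=6: Q has 6 at row 5, column 1; remove 7 from row 5 of P and reverse-bump: 7 enters row 4 and ejects 6; 6 enters row 3 and ejects 4; 4 enters row 2 and ejects 3; 3 enters row 1 and ejects 2. So w(6) = 2. P is now [[3, 5], [4], [6], [7]].
Step i=5: Q has 5 at row 1, column 2; remove that cell from P, ejecting 5. So w(5) = 5. P is now [[3], [4], [6], [7]].
Step i=4: Q has 4 at row 4, column 1; remove 7 from row 4 of P and reverse-bump: 7 enters row 3 and ejects 6; 6 enters row 2 and ejects 4; 4 enters row 1 and ejects 3. So w(4) = 3. P is now [[4], [6], [7]].
Step i=3: Q has 3 at row 3, column 1; remove 7 from row 3 of P and reverse-bump: 7 enters row 2 and ejects 6; 6 enters row 1 and ejects 4. So w(3) = 4. P is now [[6], [7]].
Step i=2: Q has 2 at row 2, column 1; remove 7 from row 2 of P and reverse-bump: 7 enters row 1 and ejects 6. So w(2) = 6. P is now [[7]].
Step i=1: Q has 1 at row 1, column 1; remove that cell from P, ejecting 7. So w(1) = 7. P is now [].

So w = 7 6 4 3 5 2 1.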